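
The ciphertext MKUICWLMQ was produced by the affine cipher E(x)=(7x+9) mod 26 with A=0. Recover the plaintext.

The inverse of 7 mod 26 is 15, since 7·15=105≡1. Apply D(y)=15·(y−9) mod 26:
M(12): 15·(12−9)=45≡19 → T
K(10): 15·(10−9)=15 → P
U(20): 15·(20−9)=165≡9 → J
I(8): 15·(8−9)=-15≡11 → L
C(2): 15·(2−9)=-105≡25 → Z
W(22): 15·(22−9)=195≡13 → N
L(11): 15·(11−9)=30≡4 → E
M(12): 15·(12−9)=45≡19 → T
Q(16): 15·(16−9)=105≡1 → B

TPJLZNETB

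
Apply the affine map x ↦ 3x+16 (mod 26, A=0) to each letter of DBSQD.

D(3): 3·3+16=25 → Z
B(1): 3·1+16=19 → T
S(18): 3·18+16=70≡18 → S
Q(16): 3·16+16=64≡12 → M
D(3): 3·3+16=25 → Z

ZTSMZ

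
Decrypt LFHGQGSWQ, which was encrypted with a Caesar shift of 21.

QKMLVLXBV

L(11): 11−21=-10≡16 → Q
F(5): 5−21=-16≡10 → K
H(7): 7−21=-14≡12 → M
G(6): 6−21=-15≡11 → L
Q(16): 16−21=-5≡21 → V
G(6): 6−21=-15≡11 → L
S(18): 18−21=-3≡23 → X
W(22): 22−21=1 → B
Q(16): 16−21=-5≡21 → V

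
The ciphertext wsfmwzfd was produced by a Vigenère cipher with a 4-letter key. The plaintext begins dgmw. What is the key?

Subtract each crib letter from the matching ciphertext letter (mod 26):
w(22)−d(3)=19 → t
s(18)−g(6)=12 → m
f(5)−m(12)=-7≡19 → t
m(12)−w(22)=-10≡16 → q

tmtq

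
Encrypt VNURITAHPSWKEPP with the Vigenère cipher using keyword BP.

WCVGJIBWQHXZFEQ

Repeat the key across the message: BPBPBPBPBPBPBPB
V(21)+B(1): 22 → W
N(13)+P(15): 28≡2 → C
U(20)+B(1): 21 → V
R(17)+P(15): 32≡6 → G
I(8)+B(1): 9 → J
T(19)+P(15): 34≡8 → I
A(0)+B(1): 1 → B
H(7)+P(15): 22 → W
P(15)+B(1): 16 → Q
S(18)+P(15): 33≡7 → H
W(22)+B(1): 23 → X
K(10)+P(15): 25 → Z
E(4)+B(1): 5 → F
P(15)+P(15): 30≡4 → E
P(15)+B(1): 16 → Q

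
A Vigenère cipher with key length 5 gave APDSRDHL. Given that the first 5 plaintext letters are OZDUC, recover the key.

Subtract each crib letter from the matching ciphertext letter (mod 26):
A(0)−O(14)=-14≡12 → M
P(15)−Z(25)=-10≡16 → Q
D(3)−D(3)=0 → A
S(18)−U(20)=-2≡24 → Y
R(17)−C(2)=15 → P

MQAYP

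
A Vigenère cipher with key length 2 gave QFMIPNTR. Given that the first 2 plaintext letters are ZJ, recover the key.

RW

Subtract each crib letter from the matching ciphertext letter (mod 26):
Q(16)−Z(25)=-9≡17 → R
F(5)−J(9)=-4≡22 → W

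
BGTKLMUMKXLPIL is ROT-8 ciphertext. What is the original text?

B(1): 1−8=-7≡19 → T
G(6): 6−8=-2≡24 → Y
T(19): 19−8=11 → L
K(10): 10−8=2 → C
L(11): 11−8=3 → D
M(12): 12−8=4 → E
U(20): 20−8=12 → M
M(12): 12−8=4 → E
K(10): 10−8=2 → C
X(23): 23−8=15 → P
L(11): 11−8=3 → D
P(15): 15−8=7 → H
I(8): 8−8=0 → A
L(11): 11−8=3 → D

TYLCDEMECPDHAD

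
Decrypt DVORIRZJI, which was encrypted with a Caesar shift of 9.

D(3): 3−9=-6≡20 → U
V(21): 21−9=12 → M
O(14): 14−9=5 → F
R(17): 17−9=8 → I
I(8): 8−9=-1≡25 → Z
R(17): 17−9=8 → I
Z(25): 25−9=16 → Q
J(9): 9−9=0 → A
I(8): 8−9=-1≡25 → Z

UMFIZIQAZ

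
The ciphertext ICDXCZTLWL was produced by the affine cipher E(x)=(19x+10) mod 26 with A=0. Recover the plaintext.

EQBNQJVLCL

The inverse of 19 mod 26 is 11, since 19·11=209≡1. Apply D(y)=11·(y−10) mod 26:
I(8): 11·(8−10)=-22≡4 → E
C(2): 11·(2−10)=-88≡16 → Q
D(3): 11·(3−10)=-77≡1 → B
X(23): 11·(23−10)=143≡13 → N
C(2): 11·(2−10)=-88≡16 → Q
Z(25): 11·(25−10)=165≡9 → J
T(19): 11·(19−10)=99≡21 → V
L(11): 11·(11−10)=11 → L
W(22): 11·(22−10)=132≡2 → C
L(11): 11·(11−10)=11 → L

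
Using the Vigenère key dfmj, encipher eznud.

Repeat the key across the message: dfmjd
e(4)+d(3): 7 → h
z(25)+f(5): 30≡4 → e
n(13)+m(12): 25 → z
u(20)+j(9): 29≡3 → d
d(3)+d(3): 6 → g

hezdg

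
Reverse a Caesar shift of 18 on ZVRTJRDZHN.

Z(25): 25−18=7 → H
V(21): 21−18=3 → D
R(17): 17−18=-1≡25 → Z
T(19): 19−18=1 → B
J(9): 9−18=-9≡17 → R
R(17): 17−18=-1≡25 → Z
D(3): 3−18=-15≡11 → L
Z(25): 25−18=7 → H
H(7): 7−18=-11≡15 → P
N(13): 13−18=-5≡21 → V

HDZBRZLHPV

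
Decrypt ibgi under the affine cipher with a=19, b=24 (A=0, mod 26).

ghkg

The inverse of 19 mod 26 is 11, since 19·11=209≡1. Apply D(y)=11·(y−24) mod 26:
i(8): 11·(8−24)=-176≡6 → g
b(1): 11·(1−24)=-253≡7 → h
g(6): 11·(6−24)=-198≡10 → k
i(8): 11·(8−24)=-176≡6 → g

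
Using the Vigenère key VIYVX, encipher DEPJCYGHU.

YMNEZTOFP

Repeat the key across the message: VIYVXVIYV
D(3)+V(21): 24 → Y
E(4)+I(8): 12 → M
P(15)+Y(24): 39≡13 → N
J(9)+V(21): 30≡4 → E
C(2)+X(23): 25 → Z
Y(24)+V(21): 45≡19 → T
G(6)+I(8): 14 → O
H(7)+Y(24): 31≡5 → F
U(20)+V(21): 41≡15 → P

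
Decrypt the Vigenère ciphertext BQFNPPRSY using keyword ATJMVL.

BXWBUERZP

Repeat the key across the ciphertext: ATJMVLATJ
B(1)−A(0): 1 → B
Q(16)−T(19): -3≡23 → X
F(5)−J(9): -4≡22 → W
N(13)−M(12): 1 → B
P(15)−V(21): -6≡20 → U
P(15)−L(11): 4 → E
R(17)−A(0): 17 → R
S(18)−T(19): -1≡25 → Z
Y(24)−J(9): 15 → P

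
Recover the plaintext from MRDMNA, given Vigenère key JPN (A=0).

DCQDYN

Repeat the key across the ciphertext: JPNJPN
M(12)−J(9): 3 → D
R(17)−P(15): 2 → C
D(3)−N(13): -10≡16 → Q
M(12)−J(9): 3 → D
N(13)−P(15): -2≡24 → Y
A(0)−N(13): -13≡13 → N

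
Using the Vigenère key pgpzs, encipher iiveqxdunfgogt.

xokdimjjmxvuvs

Repeat the key across the message: pgpzspgpzspgpz
i(8)+p(15): 23 → x
i(8)+g(6): 14 → o
v(21)+p(15): 36≡10 → k
e(4)+z(25): 29≡3 → d
q(16)+s(18): 34≡8 → i
x(23)+p(15): 38≡12 → m
d(3)+g(6): 9 → j
u(20)+p(15): 35≡9 → j
n(13)+z(25): 38≡12 → m
f(5)+s(18): 23 → x
g(6)+p(15): 21 → v
o(14)+g(6): 20 → u
g(6)+p(15): 21 → v
t(19)+z(25): 44≡18 → s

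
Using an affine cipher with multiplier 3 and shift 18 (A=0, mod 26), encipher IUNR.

QAFR

I(8): 3·8+18=42≡16 → Q
U(20): 3·20+18=78≡0 → A
N(13): 3·13+18=57≡5 → F
R(17): 3·17+18=69≡17 → R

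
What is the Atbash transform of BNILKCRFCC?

YMROPXIUXX

B(1) → Y(24)
N(13) → M(12)
I(8) → R(17)
L(11) → O(14)
K(10) → P(15)
C(2) → X(23)
R(17) → I(8)
F(5) → U(20)
C(2) → X(23)
C(2) → X(23)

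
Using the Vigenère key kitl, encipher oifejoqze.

Repeat the key across the message: kitlkitlk
o(14)+k(10): 24 → y
i(8)+i(8): 16 → q
f(5)+t(19): 24 → y
e(4)+l(11): 15 → p
j(9)+k(10): 19 → t
o(14)+i(8): 22 → w
q(16)+t(19): 35≡9 → j
z(25)+l(11): 36≡10 → k
e(4)+k(10): 14 → o

yqyptwjko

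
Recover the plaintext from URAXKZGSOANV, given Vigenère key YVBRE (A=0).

Repeat the key across the ciphertext: YVBREYVBREYV
U(20)−Y(24): -4≡22 → W
R(17)−V(21): -4≡22 → W
A(0)−B(1): -1≡25 → Z
X(23)−R(17): 6 → G
K(10)−E(4): 6 → G
Z(25)−Y(24): 1 → B
G(6)−V(21): -15≡11 → L
S(18)−B(1): 17 → R
O(14)−R(17): -3≡23 → X
A(0)−E(4): -4≡22 → W
N(13)−Y(24): -11≡15 → P
V(21)−V(21): 0 → A

WWZGGBLRXWPA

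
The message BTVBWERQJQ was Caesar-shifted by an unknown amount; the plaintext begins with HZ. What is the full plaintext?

HZBHCKXWPW

From the crib: B(1)−H(7)=-6≡20, so the shift is 20.
Subtract 20 from each ciphertext letter:
B(1): 1−20=-19≡7 → H
T(19): 19−20=-1≡25 → Z
V(21): 21−20=1 → B
B(1): 1−20=-19≡7 → H
W(22): 22−20=2 → C
E(4): 4−20=-16≡10 → K
R(17): 17−20=-3≡23 → X
Q(16): 16−20=-4≡22 → W
J(9): 9−20=-11≡15 → P
Q(16): 16−20=-4≡22 → W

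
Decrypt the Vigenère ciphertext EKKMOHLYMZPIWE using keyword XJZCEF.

Repeat the key across the ciphertext: XJZCEFXJZCEFXJ
E(4)−X(23): -19≡7 → H
K(10)−J(9): 1 → B
K(10)−Z(25): -15≡11 → L
M(12)−C(2): 10 → K
O(14)−E(4): 10 → K
H(7)−F(5): 2 → C
L(11)−X(23): -12≡14 → O
Y(24)−J(9): 15 → P
M(12)−Z(25): -13≡13 → N
Z(25)−C(2): 23 → X
P(15)−E(4): 11 → L
I(8)−F(5): 3 → D
W(22)−X(23): -1≡25 → Z
E(4)−J(9): -5≡21 → V

HBLKKCOPNXLDZV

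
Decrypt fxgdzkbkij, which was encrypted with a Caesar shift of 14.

f(5): 5−14=-9≡17 → r
x(23): 23−14=9 → j
g(6): 6−14=-8≡18 → s
d(3): 3−14=-11≡15 → p
z(25): 25−14=11 → l
k(10): 10−14=-4≡22 → w
b(1): 1−14=-13≡13 → n
k(10): 10−14=-4≡22 → w
i(8): 8−14=-6≡20 → u
j(9): 9−14=-5≡21 → v

rjsplwnwuv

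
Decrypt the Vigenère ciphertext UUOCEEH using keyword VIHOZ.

ZMHOFJZ

Repeat the key across the ciphertext: VIHOZVI
U(20)−V(21): -1≡25 → Z
U(20)−I(8): 12 → M
O(14)−H(7): 7 → H
C(2)−O(14): -12≡14 → O
E(4)−Z(25): -21≡5 → F
E(4)−V(21): -17≡9 → J
H(7)−I(8): -1≡25 → Z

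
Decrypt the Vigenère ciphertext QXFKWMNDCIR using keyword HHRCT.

Repeat the key across the ciphertext: HHRCTHHRCTH
Q(16)−H(7): 9 → J
X(23)−H(7): 16 → Q
F(5)−R(17): -12≡14 → O
K(10)−C(2): 8 → I
W(22)−T(19): 3 → D
M(12)−H(7): 5 → F
N(13)−H(7): 6 → G
D(3)−R(17): -14≡12 → M
C(2)−C(2): 0 → A
I(8)−T(19): -11≡15 → P
R(17)−H(7): 10 → K

JQOIDFGMAPK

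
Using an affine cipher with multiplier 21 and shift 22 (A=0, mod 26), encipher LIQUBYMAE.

L(11): 21·11+22=253≡19 → T
I(8): 21·8+22=190≡8 → I
Q(16): 21·16+22=358≡20 → U
U(20): 21·20+22=442≡0 → A
B(1): 21·1+22=43≡17 → R
Y(24): 21·24+22=526≡6 → G
M(12): 21·12+22=274≡14 → O
A(0): 21·0+22=22 → W
E(4): 21·4+22=106≡2 → C

TIUARGOWC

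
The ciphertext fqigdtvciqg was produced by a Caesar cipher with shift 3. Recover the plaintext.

f(5): 5−3=2 → c
q(16): 16−3=13 → n
i(8): 8−3=5 → f
g(6): 6−3=3 → d
d(3): 3−3=0 → a
t(19): 19−3=16 → q
v(21): 21−3=18 → s
c(2): 2−3=-1≡25 → z
i(8): 8−3=5 → f
q(16): 16−3=13 → n
g(6): 6−3=3 → d

cnfdaqszfnd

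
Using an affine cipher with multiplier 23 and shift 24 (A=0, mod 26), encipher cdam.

spyo

c(2): 23·2+24=70≡18 → s
d(3): 23·3+24=93≡15 → p
a(0): 23·0+24=24 → y
m(12): 23·12+24=300≡14 → o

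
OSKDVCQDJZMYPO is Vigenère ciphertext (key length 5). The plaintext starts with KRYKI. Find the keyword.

EBMTN

Subtract each crib letter from the matching ciphertext letter (mod 26):
O(14)−K(10)=4 → E
S(18)−R(17)=1 → B
K(10)−Y(24)=-14≡12 → M
D(3)−K(10)=-7≡19 → T
V(21)−I(8)=13 → N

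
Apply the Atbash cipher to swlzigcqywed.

s(18) → h(7)
w(22) → d(3)
l(11) → o(14)
z(25) → a(0)
i(8) → r(17)
g(6) → t(19)
c(2) → x(23)
q(16) → j(9)
y(24) → b(1)
w(22) → d(3)
e(4) → v(21)
d(3) → w(22)

hdoartxjbdvw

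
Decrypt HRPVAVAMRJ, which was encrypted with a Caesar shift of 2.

FPNTYTYKPH

H(7): 7−2=5 → F
R(17): 17−2=15 → P
P(15): 15−2=13 → N
V(21): 21−2=19 → T
A(0): 0−2=-2≡24 → Y
V(21): 21−2=19 → T
A(0): 0−2=-2≡24 → Y
M(12): 12−2=10 → K
R(17): 17−2=15 → P
J(9): 9−2=7 → H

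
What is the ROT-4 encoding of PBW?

TFA

P(15): 15+4=19 → T
B(1): 1+4=5 → F
W(22): 22+4=26≡0 → A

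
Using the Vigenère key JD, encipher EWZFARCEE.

Repeat the key across the message: JDJDJDJDJ
E(4)+J(9): 13 → N
W(22)+D(3): 25 → Z
Z(25)+J(9): 34≡8 → I
F(5)+D(3): 8 → I
A(0)+J(9): 9 → J
R(17)+D(3): 20 → U
C(2)+J(9): 11 → L
E(4)+D(3): 7 → H
E(4)+J(9): 13 → N

NZIIJULHN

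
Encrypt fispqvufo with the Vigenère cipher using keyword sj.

Repeat the key across the message: sjsjsjsjs
f(5)+s(18): 23 → x
i(8)+j(9): 17 → r
s(18)+s(18): 36≡10 → k
p(15)+j(9): 24 → y
q(16)+s(18): 34≡8 → i
v(21)+j(9): 30≡4 → e
u(20)+s(18): 38≡12 → m
f(5)+j(9): 14 → o
o(14)+s(18): 32≡6 → g

xrkyiemog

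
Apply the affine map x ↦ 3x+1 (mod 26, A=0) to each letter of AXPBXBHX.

A(0): 3·0+1=1 → B
X(23): 3·23+1=70≡18 → S
P(15): 3·15+1=46≡20 → U
B(1): 3·1+1=4 → E
X(23): 3·23+1=70≡18 → S
B(1): 3·1+1=4 → E
H(7): 3·7+1=22 → W
X(23): 3·23+1=70≡18 → S

BSUESEWS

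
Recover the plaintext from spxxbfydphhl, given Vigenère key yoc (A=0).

ubvzndapnjtj

Repeat the key across the ciphertext: yocyocyocyoc
s(18)−y(24): -6≡20 → u
p(15)−o(14): 1 → b
x(23)−c(2): 21 → v
x(23)−y(24): -1≡25 → z
b(1)−o(14): -13≡13 → n
f(5)−c(2): 3 → d
y(24)−y(24): 0 → a
d(3)−o(14): -11≡15 → p
p(15)−c(2): 13 → n
h(7)−y(24): -17≡9 → j
h(7)−o(14): -7≡19 → t
l(11)−c(2): 9 → j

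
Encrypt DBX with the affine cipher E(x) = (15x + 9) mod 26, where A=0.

CYQ

D(3): 15·3+9=54≡2 → C
B(1): 15·1+9=24 → Y
X(23): 15·23+9=354≡16 → Q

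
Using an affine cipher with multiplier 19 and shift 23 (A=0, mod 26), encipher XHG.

X(23): 19·23+23=460≡18 → S
H(7): 19·7+23=156≡0 → A
G(6): 19·6+23=137≡7 → H

SAH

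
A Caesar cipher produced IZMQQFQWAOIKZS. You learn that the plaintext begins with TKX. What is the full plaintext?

TKXBBQBHLZTVKD

From the crib: I(8)−T(19)=-11≡15, so the shift is 15.
Subtract 15 from each ciphertext letter:
I(8): 8−15=-7≡19 → T
Z(25): 25−15=10 → K
M(12): 12−15=-3≡23 → X
Q(16): 16−15=1 → B
Q(16): 16−15=1 → B
F(5): 5−15=-10≡16 → Q
Q(16): 16−15=1 → B
W(22): 22−15=7 → H
A(0): 0−15=-15≡11 → L
O(14): 14−15=-1≡25 → Z
I(8): 8−15=-7≡19 → T
K(10): 10−15=-5≡21 → V
Z(25): 25−15=10 → K
S(18): 18−15=3 → D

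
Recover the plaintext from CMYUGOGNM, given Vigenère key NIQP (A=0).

Repeat the key across the ciphertext: NIQPNIQPN
C(2)−N(13): -11≡15 → P
M(12)−I(8): 4 → E
Y(24)−Q(16): 8 → I
U(20)−P(15): 5 → F
G(6)−N(13): -7≡19 → T
O(14)−I(8): 6 → G
G(6)−Q(16): -10≡16 → Q
N(13)−P(15): -2≡24 → Y
M(12)−N(13): -1≡25 → Z

PEIFTGQYZ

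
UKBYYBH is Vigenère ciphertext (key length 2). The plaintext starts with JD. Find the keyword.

Subtract each crib letter from the matching ciphertext letter (mod 26):
U(20)−J(9)=11 → L
K(10)−D(3)=7 → H

LH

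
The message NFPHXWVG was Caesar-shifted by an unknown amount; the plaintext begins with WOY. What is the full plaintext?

WOYQGFEP

From the crib: N(13)−W(22)=-9≡17, so the shift is 17.
Subtract 17 from each ciphertext letter:
N(13): 13−17=-4≡22 → W
F(5): 5−17=-12≡14 → O
P(15): 15−17=-2≡24 → Y
H(7): 7−17=-10≡16 → Q
X(23): 23−17=6 → G
W(22): 22−17=5 → F
V(21): 21−17=4 → E
G(6): 6−17=-11≡15 → P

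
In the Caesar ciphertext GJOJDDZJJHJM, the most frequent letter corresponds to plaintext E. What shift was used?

5

The most frequent ciphertext letter is J (appears 5 times).
J is position 9; E is position 4.
Shift = 5.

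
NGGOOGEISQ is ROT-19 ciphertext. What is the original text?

UNNVVNLPZX

N(13): 13−19=-6≡20 → U
G(6): 6−19=-13≡13 → N
G(6): 6−19=-13≡13 → N
O(14): 14−19=-5≡21 → V
O(14): 14−19=-5≡21 → V
G(6): 6−19=-13≡13 → N
E(4): 4−19=-15≡11 → L
I(8): 8−19=-11≡15 → P
S(18): 18−19=-1≡25 → Z
Q(16): 16−19=-3≡23 → X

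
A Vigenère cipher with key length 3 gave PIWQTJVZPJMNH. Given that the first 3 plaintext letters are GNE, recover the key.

JVS

Subtract each crib letter from the matching ciphertext letter (mod 26):
P(15)−G(6)=9 → J
I(8)−N(13)=-5≡21 → V
W(22)−E(4)=18 → S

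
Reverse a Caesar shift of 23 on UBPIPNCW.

XESLSQFZ

U(20): 20−23=-3≡23 → X
B(1): 1−23=-22≡4 → E
P(15): 15−23=-8≡18 → S
I(8): 8−23=-15≡11 → L
P(15): 15−23=-8≡18 → S
N(13): 13−23=-10≡16 → Q
C(2): 2−23=-21≡5 → F
W(22): 22−23=-1≡25 → Z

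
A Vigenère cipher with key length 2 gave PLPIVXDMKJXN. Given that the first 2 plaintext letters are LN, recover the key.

Subtract each crib letter from the matching ciphertext letter (mod 26):
P(15)−L(11)=4 → E
L(11)−N(13)=-2≡24 → Y

EY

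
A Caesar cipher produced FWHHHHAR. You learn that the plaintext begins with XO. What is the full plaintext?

XOZZZZSJ

From the crib: F(5)−X(23)=-18≡8, so the shift is 8.
Subtract 8 from each ciphertext letter:
F(5): 5−8=-3≡23 → X
W(22): 22−8=14 → O
H(7): 7−8=-1≡25 → Z
H(7): 7−8=-1≡25 → Z
H(7): 7−8=-1≡25 → Z
H(7): 7−8=-1≡25 → Z
A(0): 0−8=-8≡18 → S
R(17): 17−8=9 → J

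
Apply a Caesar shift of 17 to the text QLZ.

Q(16): 16+17=33≡7 → H
L(11): 11+17=28≡2 → C
Z(25): 25+17=42≡16 → Q

HCQ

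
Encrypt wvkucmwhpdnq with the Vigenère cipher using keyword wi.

sdgcyusplljy

Repeat the key across the message: wiwiwiwiwiwi
w(22)+w(22): 44≡18 → s
v(21)+i(8): 29≡3 → d
k(10)+w(22): 32≡6 → g
u(20)+i(8): 28≡2 → c
c(2)+w(22): 24 → y
m(12)+i(8): 20 → u
w(22)+w(22): 44≡18 → s
h(7)+i(8): 15 → p
p(15)+w(22): 37≡11 → l
d(3)+i(8): 11 → l
n(13)+w(22): 35≡9 → j
q(16)+i(8): 24 → y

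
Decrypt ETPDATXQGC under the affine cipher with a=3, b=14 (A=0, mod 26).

The inverse of 3 mod 26 is 9, since 3·9=27≡1. Apply D(y)=9·(y−14) mod 26:
E(4): 9·(4−14)=-90≡14 → O
T(19): 9·(19−14)=45≡19 → T
P(15): 9·(15−14)=9 → J
D(3): 9·(3−14)=-99≡5 → F
A(0): 9·(0−14)=-126≡4 → E
T(19): 9·(19−14)=45≡19 → T
X(23): 9·(23−14)=81≡3 → D
Q(16): 9·(16−14)=18 → S
G(6): 9·(6−14)=-72≡6 → G
C(2): 9·(2−14)=-108≡22 → W

OTJFETDSGW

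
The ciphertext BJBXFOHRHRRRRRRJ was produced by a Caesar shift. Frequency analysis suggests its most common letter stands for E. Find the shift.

13

The most frequent ciphertext letter is R (appears 7 times).
R is position 17; E is position 4.
Shift = 13.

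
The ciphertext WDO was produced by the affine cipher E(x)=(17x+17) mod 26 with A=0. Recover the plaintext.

LQJ

The inverse of 17 mod 26 is 23, since 17·23=391≡1. Apply D(y)=23·(y−17) mod 26:
W(22): 23·(22−17)=115≡11 → L
D(3): 23·(3−17)=-322≡16 → Q
O(14): 23·(14−17)=-69≡9 → J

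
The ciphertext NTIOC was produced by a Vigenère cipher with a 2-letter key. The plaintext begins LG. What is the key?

Subtract each crib letter from the matching ciphertext letter (mod 26):
N(13)−L(11)=2 → C
T(19)−G(6)=13 → N

CN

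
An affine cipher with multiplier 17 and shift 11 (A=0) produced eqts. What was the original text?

vlcf

The inverse of 17 mod 26 is 23, since 17·23=391≡1. Apply D(y)=23·(y−11) mod 26:
e(4): 23·(4−11)=-161≡21 → v
q(16): 23·(16−11)=115≡11 → l
t(19): 23·(19−11)=184≡2 → c
s(18): 23·(18−11)=161≡5 → f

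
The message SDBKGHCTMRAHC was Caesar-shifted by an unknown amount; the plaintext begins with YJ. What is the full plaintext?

YJHQMNIZSXGNI

From the crib: S(18)−Y(24)=-6≡20, so the shift is 20.
Subtract 20 from each ciphertext letter:
S(18): 18−20=-2≡24 → Y
D(3): 3−20=-17≡9 → J
B(1): 1−20=-19≡7 → H
K(10): 10−20=-10≡16 → Q
G(6): 6−20=-14≡12 → M
H(7): 7−20=-13≡13 → N
C(2): 2−20=-18≡8 → I
T(19): 19−20=-1≡25 → Z
M(12): 12−20=-8≡18 → S
R(17): 17−20=-3≡23 → X
A(0): 0−20=-20≡6 → G
H(7): 7−20=-13≡13 → N
C(2): 2−20=-18≡8 → I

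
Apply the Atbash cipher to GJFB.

TQUY

G(6) → T(19)
J(9) → Q(16)
F(5) → U(20)
B(1) → Y(24)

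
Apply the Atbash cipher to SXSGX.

HCHTC

S(18) → H(7)
X(23) → C(2)
S(18) → H(7)
G(6) → T(19)
X(23) → C(2)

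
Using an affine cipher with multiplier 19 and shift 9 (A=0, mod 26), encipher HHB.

MMC

H(7): 19·7+9=142≡12 → M
H(7): 19·7+9=142≡12 → M
B(1): 19·1+9=28≡2 → C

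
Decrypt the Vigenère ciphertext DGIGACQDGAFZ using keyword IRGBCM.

Repeat the key across the ciphertext: IRGBCMIRGBCM
D(3)−I(8): -5≡21 → V
G(6)−R(17): -11≡15 → P
I(8)−G(6): 2 → C
G(6)−B(1): 5 → F
A(0)−C(2): -2≡24 → Y
C(2)−M(12): -10≡16 → Q
Q(16)−I(8): 8 → I
D(3)−R(17): -14≡12 → M
G(6)−G(6): 0 → A
A(0)−B(1): -1≡25 → Z
F(5)−C(2): 3 → D
Z(25)−M(12): 13 → N

VPCFYQIMAZDN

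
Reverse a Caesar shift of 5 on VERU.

QZMP

V(21): 21−5=16 → Q
E(4): 4−5=-1≡25 → Z
R(17): 17−5=12 → M
U(20): 20−5=15 → P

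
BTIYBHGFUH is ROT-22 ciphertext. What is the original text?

B(1): 1−22=-21≡5 → F
T(19): 19−22=-3≡23 → X
I(8): 8−22=-14≡12 → M
Y(24): 24−22=2 → C
B(1): 1−22=-21≡5 → F
H(7): 7−22=-15≡11 → L
G(6): 6−22=-16≡10 → K
F(5): 5−22=-17≡9 → J
U(20): 20−22=-2≡24 → Y
H(7): 7−22=-15≡11 → L

FXMCFLKJYL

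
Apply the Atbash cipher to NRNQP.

N(13) → M(12)
R(17) → I(8)
N(13) → M(12)
Q(16) → J(9)
P(15) → K(10)

MIMJK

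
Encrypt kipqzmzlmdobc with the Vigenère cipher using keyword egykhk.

oonagwdrknvlg

Repeat the key across the message: egykhkegykhke
k(10)+e(4): 14 → o
i(8)+g(6): 14 → o
p(15)+y(24): 39≡13 → n
q(16)+k(10): 26≡0 → a
z(25)+h(7): 32≡6 → g
m(12)+k(10): 22 → w
z(25)+e(4): 29≡3 → d
l(11)+g(6): 17 → r
m(12)+y(24): 36≡10 → k
d(3)+k(10): 13 → n
o(14)+h(7): 21 → v
b(1)+k(10): 11 → l
c(2)+e(4): 6 → g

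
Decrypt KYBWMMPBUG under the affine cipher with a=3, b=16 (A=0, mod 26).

YUVCQQRVKO

The inverse of 3 mod 26 is 9, since 3·9=27≡1. Apply D(y)=9·(y−16) mod 26:
K(10): 9·(10−16)=-54≡24 → Y
Y(24): 9·(24−16)=72≡20 → U
B(1): 9·(1−16)=-135≡21 → V
W(22): 9·(22−16)=54≡2 → C
M(12): 9·(12−16)=-36≡16 → Q
M(12): 9·(12−16)=-36≡16 → Q
P(15): 9·(15−16)=-9≡17 → R
B(1): 9·(1−16)=-135≡21 → V
U(20): 9·(20−16)=36≡10 → K
G(6): 9·(6−16)=-90≡14 → O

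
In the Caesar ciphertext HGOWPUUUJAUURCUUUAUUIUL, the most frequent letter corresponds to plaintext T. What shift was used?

1

The most frequent ciphertext letter is U (appears 11 times).
U is position 20; T is position 19.
Shift = 1.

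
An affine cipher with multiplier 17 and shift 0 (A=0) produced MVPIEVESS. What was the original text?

The inverse of 17 mod 26 is 23, since 17·23=391≡1. Apply D(y)=23·(y−0) mod 26:
M(12): 23·(12−0)=276≡16 → Q
V(21): 23·(21−0)=483≡15 → P
P(15): 23·(15−0)=345≡7 → H
I(8): 23·(8−0)=184≡2 → C
E(4): 23·(4−0)=92≡14 → O
V(21): 23·(21−0)=483≡15 → P
E(4): 23·(4−0)=92≡14 → O
S(18): 23·(18−0)=414≡24 → Y
S(18): 23·(18−0)=414≡24 → Y

QPHCOPOYY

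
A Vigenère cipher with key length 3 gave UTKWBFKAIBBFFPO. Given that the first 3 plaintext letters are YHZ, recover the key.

WML

Subtract each crib letter from the matching ciphertext letter (mod 26):
U(20)−Y(24)=-4≡22 → W
T(19)−H(7)=12 → M
K(10)−Z(25)=-15≡11 → L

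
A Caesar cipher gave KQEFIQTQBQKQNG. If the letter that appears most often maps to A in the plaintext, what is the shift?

16

The most frequent ciphertext letter is Q (appears 5 times).
Q is position 16; A is position 0.
Shift = 16.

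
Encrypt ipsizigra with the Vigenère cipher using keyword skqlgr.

azitfzybq

Repeat the key across the message: skqlgrskq
i(8)+s(18): 26≡0 → a
p(15)+k(10): 25 → z
s(18)+q(16): 34≡8 → i
i(8)+l(11): 19 → t
z(25)+g(6): 31≡5 → f
i(8)+r(17): 25 → z
g(6)+s(18): 24 → y
r(17)+k(10): 27≡1 → b
a(0)+q(16): 16 → q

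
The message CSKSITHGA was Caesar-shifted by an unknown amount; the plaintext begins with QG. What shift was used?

12

From the crib: C(2)−Q(16)=-14≡12, so the shift is 12.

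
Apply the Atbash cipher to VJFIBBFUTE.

V(21) → E(4)
J(9) → Q(16)
F(5) → U(20)
I(8) → R(17)
B(1) → Y(24)
B(1) → Y(24)
F(5) → U(20)
U(20) → F(5)
T(19) → G(6)
E(4) → V(21)

EQURYYUFGV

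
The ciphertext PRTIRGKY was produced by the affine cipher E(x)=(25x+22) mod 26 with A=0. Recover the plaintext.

HFDOFQMY

The inverse of 25 mod 26 is 25, since 25·25=625≡1. Apply D(y)=25·(y−22) mod 26:
P(15): 25·(15−22)=-175≡7 → H
R(17): 25·(17−22)=-125≡5 → F
T(19): 25·(19−22)=-75≡3 → D
I(8): 25·(8−22)=-350≡14 → O
R(17): 25·(17−22)=-125≡5 → F
G(6): 25·(6−22)=-400≡16 → Q
K(10): 25·(10−22)=-300≡12 → M
Y(24): 25·(24−22)=50≡24 → Y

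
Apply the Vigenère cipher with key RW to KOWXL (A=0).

BKNTC

Repeat the key across the message: RWRWR
K(10)+R(17): 27≡1 → B
O(14)+W(22): 36≡10 → K
W(22)+R(17): 39≡13 → N
X(23)+W(22): 45≡19 → T
L(11)+R(17): 28≡2 → C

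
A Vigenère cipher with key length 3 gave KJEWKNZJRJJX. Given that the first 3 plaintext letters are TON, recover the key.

RVR

Subtract each crib letter from the matching ciphertext letter (mod 26):
K(10)−T(19)=-9≡17 → R
J(9)−O(14)=-5≡21 → V
E(4)−N(13)=-9≡17 → R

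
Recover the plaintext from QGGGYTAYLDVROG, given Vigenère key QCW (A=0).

Repeat the key across the ciphertext: QCWQCWQCWQCWQC
Q(16)−Q(16): 0 → A
G(6)−C(2): 4 → E
G(6)−W(22): -16≡10 → K
G(6)−Q(16): -10≡16 → Q
Y(24)−C(2): 22 → W
T(19)−W(22): -3≡23 → X
A(0)−Q(16): -16≡10 → K
Y(24)−C(2): 22 → W
L(11)−W(22): -11≡15 → P
D(3)−Q(16): -13≡13 → N
V(21)−C(2): 19 → T
R(17)−W(22): -5≡21 → V
O(14)−Q(16): -2≡24 → Y
G(6)−C(2): 4 → E

AEKQWXKWPNTVYE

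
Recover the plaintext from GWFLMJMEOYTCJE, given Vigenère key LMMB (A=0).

Repeat the key across the ciphertext: LMMBLMMBLMMBLM
G(6)−L(11): -5≡21 → V
W(22)−M(12): 10 → K
F(5)−M(12): -7≡19 → T
L(11)−B(1): 10 → K
M(12)−L(11): 1 → B
J(9)−M(12): -3≡23 → X
M(12)−M(12): 0 → A
E(4)−B(1): 3 → D
O(14)−L(11): 3 → D
Y(24)−M(12): 12 → M
T(19)−M(12): 7 → H
C(2)−B(1): 1 → B
J(9)−L(11): -2≡24 → Y
E(4)−M(12): -8≡18 → S

VKTKBXADDMHBYS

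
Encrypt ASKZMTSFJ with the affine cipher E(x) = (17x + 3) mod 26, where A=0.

DXRMZOXKA

A(0): 17·0+3=3 → D
S(18): 17·18+3=309≡23 → X
K(10): 17·10+3=173≡17 → R
Z(25): 17·25+3=428≡12 → M
M(12): 17·12+3=207≡25 → Z
T(19): 17·19+3=326≡14 → O
S(18): 17·18+3=309≡23 → X
F(5): 17·5+3=88≡10 → K
J(9): 17·9+3=156≡0 → A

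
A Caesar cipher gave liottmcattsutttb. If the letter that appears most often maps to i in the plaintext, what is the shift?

The most frequent ciphertext letter is t (appears 7 times).
t is position 19; i is position 8.
Shift = 11.

11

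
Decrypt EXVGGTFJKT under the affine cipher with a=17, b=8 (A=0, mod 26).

MHNGGTJXUT

The inverse of 17 mod 26 is 23, since 17·23=391≡1. Apply D(y)=23·(y−8) mod 26:
E(4): 23·(4−8)=-92≡12 → M
X(23): 23·(23−8)=345≡7 → H
V(21): 23·(21−8)=299≡13 → N
G(6): 23·(6−8)=-46≡6 → G
G(6): 23·(6−8)=-46≡6 → G
T(19): 23·(19−8)=253≡19 → T
F(5): 23·(5−8)=-69≡9 → J
J(9): 23·(9−8)=23 → X
K(10): 23·(10−8)=46≡20 → U
T(19): 23·(19−8)=253≡19 → T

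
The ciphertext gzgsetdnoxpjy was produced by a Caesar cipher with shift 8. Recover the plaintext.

g(6): 6−8=-2≡24 → y
z(25): 25−8=17 → r
g(6): 6−8=-2≡24 → y
s(18): 18−8=10 → k
e(4): 4−8=-4≡22 → w
t(19): 19−8=11 → l
d(3): 3−8=-5≡21 → v
n(13): 13−8=5 → f
o(14): 14−8=6 → g
x(23): 23−8=15 → p
p(15): 15−8=7 → h
j(9): 9−8=1 → b
y(24): 24−8=16 → q

yrykwlvfgphbq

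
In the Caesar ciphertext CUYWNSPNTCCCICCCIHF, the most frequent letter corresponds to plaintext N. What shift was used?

The most frequent ciphertext letter is C (appears 7 times).
C is position 2; N is position 13.
Shift = -11≡15.

15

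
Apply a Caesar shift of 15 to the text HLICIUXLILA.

H(7): 7+15=22 → W
L(11): 11+15=26≡0 → A
I(8): 8+15=23 → X
C(2): 2+15=17 → R
I(8): 8+15=23 → X
U(20): 20+15=35≡9 → J
X(23): 23+15=38≡12 → M
L(11): 11+15=26≡0 → A
I(8): 8+15=23 → X
L(11): 11+15=26≡0 → A
A(0): 0+15=15 → P

WAXRXJMAXAP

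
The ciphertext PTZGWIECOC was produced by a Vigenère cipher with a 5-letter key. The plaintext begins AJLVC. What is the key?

PKOLU

Subtract each crib letter from the matching ciphertext letter (mod 26):
P(15)−A(0)=15 → P
T(19)−J(9)=10 → K
Z(25)−L(11)=14 → O
G(6)−V(21)=-15≡11 → L
W(22)−C(2)=20 → U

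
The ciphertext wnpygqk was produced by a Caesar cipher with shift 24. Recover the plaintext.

ypraism

w(22): 22−24=-2≡24 → y
n(13): 13−24=-11≡15 → p
p(15): 15−24=-9≡17 → r
y(24): 24−24=0 → a
g(6): 6−24=-18≡8 → i
q(16): 16−24=-8≡18 → s
k(10): 10−24=-14≡12 → m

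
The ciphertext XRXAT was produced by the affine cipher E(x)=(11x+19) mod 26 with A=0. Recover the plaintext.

The inverse of 11 mod 26 is 19, since 11·19=209≡1. Apply D(y)=19·(y−19) mod 26:
X(23): 19·(23−19)=76≡24 → Y
R(17): 19·(17−19)=-38≡14 → O
X(23): 19·(23−19)=76≡24 → Y
A(0): 19·(0−19)=-361≡3 → D
T(19): 19·(19−19)=0 → A

YOYDA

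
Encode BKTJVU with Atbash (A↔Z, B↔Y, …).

B(1) → Y(24)
K(10) → P(15)
T(19) → G(6)
J(9) → Q(16)
V(21) → E(4)
U(20) → F(5)

YPGQEF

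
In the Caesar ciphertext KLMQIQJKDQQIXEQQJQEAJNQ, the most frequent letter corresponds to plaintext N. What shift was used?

The most frequent ciphertext letter is Q (appears 8 times).
Q is position 16; N is position 13.
Shift = 3.

3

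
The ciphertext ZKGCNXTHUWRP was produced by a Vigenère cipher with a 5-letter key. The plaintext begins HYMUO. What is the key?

SMUIZ

Subtract each crib letter from the matching ciphertext letter (mod 26):
Z(25)−H(7)=18 → S
K(10)−Y(24)=-14≡12 → M
G(6)−M(12)=-6≡20 → U
C(2)−U(20)=-18≡8 → I
N(13)−O(14)=-1≡25 → Z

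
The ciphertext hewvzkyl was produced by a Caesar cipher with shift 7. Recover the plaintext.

h(7): 7−7=0 → a
e(4): 4−7=-3≡23 → x
w(22): 22−7=15 → p
v(21): 21−7=14 → o
z(25): 25−7=18 → s
k(10): 10−7=3 → d
y(24): 24−7=17 → r
l(11): 11−7=4 → e

axposdre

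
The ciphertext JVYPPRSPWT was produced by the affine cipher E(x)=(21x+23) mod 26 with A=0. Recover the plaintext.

IQFMMWBMVG

The inverse of 21 mod 26 is 5, since 21·5=105≡1. Apply D(y)=5·(y−23) mod 26:
J(9): 5·(9−23)=-70≡8 → I
V(21): 5·(21−23)=-10≡16 → Q
Y(24): 5·(24−23)=5 → F
P(15): 5·(15−23)=-40≡12 → M
P(15): 5·(15−23)=-40≡12 → M
R(17): 5·(17−23)=-30≡22 → W
S(18): 5·(18−23)=-25≡1 → B
P(15): 5·(15−23)=-40≡12 → M
W(22): 5·(22−23)=-5≡21 → V
T(19): 5·(19−23)=-20≡6 → G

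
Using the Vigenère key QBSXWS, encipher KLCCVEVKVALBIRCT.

Repeat the key across the message: QBSXWSQBSXWSQBSX
K(10)+Q(16): 26≡0 → A
L(11)+B(1): 12 → M
C(2)+S(18): 20 → U
C(2)+X(23): 25 → Z
V(21)+W(22): 43≡17 → R
E(4)+S(18): 22 → W
V(21)+Q(16): 37≡11 → L
K(10)+B(1): 11 → L
V(21)+S(18): 39≡13 → N
A(0)+X(23): 23 → X
L(11)+W(22): 33≡7 → H
B(1)+S(18): 19 → T
I(8)+Q(16): 24 → Y
R(17)+B(1): 18 → S
C(2)+S(18): 20 → U
T(19)+X(23): 42≡16 → Q

AMUZRWLLNXHTYSUQ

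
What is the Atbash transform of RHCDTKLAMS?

R(17) → I(8)
H(7) → S(18)
C(2) → X(23)
D(3) → W(22)
T(19) → G(6)
K(10) → P(15)
L(11) → O(14)
A(0) → Z(25)
M(12) → N(13)
S(18) → H(7)

ISXWGPOZNH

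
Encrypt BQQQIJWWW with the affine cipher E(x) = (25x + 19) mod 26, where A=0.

B(1): 25·1+19=44≡18 → S
Q(16): 25·16+19=419≡3 → D
Q(16): 25·16+19=419≡3 → D
Q(16): 25·16+19=419≡3 → D
I(8): 25·8+19=219≡11 → L
J(9): 25·9+19=244≡10 → K
W(22): 25·22+19=569≡23 → X
W(22): 25·22+19=569≡23 → X
W(22): 25·22+19=569≡23 → X

SDDDLKXXX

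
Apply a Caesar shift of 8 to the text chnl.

kpvt

c(2): 2+8=10 → k
h(7): 7+8=15 → p
n(13): 13+8=21 → v
l(11): 11+8=19 → t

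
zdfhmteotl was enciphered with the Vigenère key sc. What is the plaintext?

hbnfurmmbj

Repeat the key across the ciphertext: scscscscsc
z(25)−s(18): 7 → h
d(3)−c(2): 1 → b
f(5)−s(18): -13≡13 → n
h(7)−c(2): 5 → f
m(12)−s(18): -6≡20 → u
t(19)−c(2): 17 → r
e(4)−s(18): -14≡12 → m
o(14)−c(2): 12 → m
t(19)−s(18): 1 → b
l(11)−c(2): 9 → j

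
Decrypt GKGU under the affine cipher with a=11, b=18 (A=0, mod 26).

GEGM

The inverse of 11 mod 26 is 19, since 11·19=209≡1. Apply D(y)=19·(y−18) mod 26:
G(6): 19·(6−18)=-228≡6 → G
K(10): 19·(10−18)=-152≡4 → E
G(6): 19·(6−18)=-228≡6 → G
U(20): 19·(20−18)=38≡12 → M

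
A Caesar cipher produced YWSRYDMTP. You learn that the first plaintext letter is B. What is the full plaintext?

BZVUBGPWS

From the crib: Y(24)−B(1)=23, so the shift is 23.
Subtract 23 from each ciphertext letter:
Y(24): 24−23=1 → B
W(22): 22−23=-1≡25 → Z
S(18): 18−23=-5≡21 → V
R(17): 17−23=-6≡20 → U
Y(24): 24−23=1 → B
D(3): 3−23=-20≡6 → G
M(12): 12−23=-11≡15 → P
T(19): 19−23=-4≡22 → W
P(15): 15−23=-8≡18 → S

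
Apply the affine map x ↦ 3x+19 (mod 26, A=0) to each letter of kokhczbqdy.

xjxozqwpcn

k(10): 3·10+19=49≡23 → x
o(14): 3·14+19=61≡9 → j
k(10): 3·10+19=49≡23 → x
h(7): 3·7+19=40≡14 → o
c(2): 3·2+19=25 → z
z(25): 3·25+19=94≡16 → q
b(1): 3·1+19=22 → w
q(16): 3·16+19=67≡15 → p
d(3): 3·3+19=28≡2 → c
y(24): 3·24+19=91≡13 → n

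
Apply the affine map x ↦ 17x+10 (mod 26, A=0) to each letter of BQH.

BWZ

B(1): 17·1+10=27≡1 → B
Q(16): 17·16+10=282≡22 → W
H(7): 17·7+10=129≡25 → Z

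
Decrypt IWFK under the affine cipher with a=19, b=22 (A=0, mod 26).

CAVY

The inverse of 19 mod 26 is 11, since 19·11=209≡1. Apply D(y)=11·(y−22) mod 26:
I(8): 11·(8−22)=-154≡2 → C
W(22): 11·(22−22)=0 → A
F(5): 11·(5−22)=-187≡21 → V
K(10): 11·(10−22)=-132≡24 → Y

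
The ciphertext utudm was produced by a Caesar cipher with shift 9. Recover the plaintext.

u(20): 20−9=11 → l
t(19): 19−9=10 → k
u(20): 20−9=11 → l
d(3): 3−9=-6≡20 → u
m(12): 12−9=3 → d

lklud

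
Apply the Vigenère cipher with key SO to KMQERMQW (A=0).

Repeat the key across the message: SOSOSOSO
K(10)+S(18): 28≡2 → C
M(12)+O(14): 26≡0 → A
Q(16)+S(18): 34≡8 → I
E(4)+O(14): 18 → S
R(17)+S(18): 35≡9 → J
M(12)+O(14): 26≡0 → A
Q(16)+S(18): 34≡8 → I
W(22)+O(14): 36≡10 → K

CAISJAIK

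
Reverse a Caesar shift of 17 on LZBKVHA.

L(11): 11−17=-6≡20 → U
Z(25): 25−17=8 → I
B(1): 1−17=-16≡10 → K
K(10): 10−17=-7≡19 → T
V(21): 21−17=4 → E
H(7): 7−17=-10≡16 → Q
A(0): 0−17=-17≡9 → J

UIKTEQJ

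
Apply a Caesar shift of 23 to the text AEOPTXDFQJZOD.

A(0): 0+23=23 → X
E(4): 4+23=27≡1 → B
O(14): 14+23=37≡11 → L
P(15): 15+23=38≡12 → M
T(19): 19+23=42≡16 → Q
X(23): 23+23=46≡20 → U
D(3): 3+23=26≡0 → A
F(5): 5+23=28≡2 → C
Q(16): 16+23=39≡13 → N
J(9): 9+23=32≡6 → G
Z(25): 25+23=48≡22 → W
O(14): 14+23=37≡11 → L
D(3): 3+23=26≡0 → A

XBLMQUACNGWLA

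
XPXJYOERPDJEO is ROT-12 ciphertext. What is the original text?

X(23): 23−12=11 → L
P(15): 15−12=3 → D
X(23): 23−12=11 → L
J(9): 9−12=-3≡23 → X
Y(24): 24−12=12 → M
O(14): 14−12=2 → C
E(4): 4−12=-8≡18 → S
R(17): 17−12=5 → F
P(15): 15−12=3 → D
D(3): 3−12=-9≡17 → R
J(9): 9−12=-3≡23 → X
E(4): 4−12=-8≡18 → S
O(14): 14−12=2 → C

LDLXMCSFDRXSC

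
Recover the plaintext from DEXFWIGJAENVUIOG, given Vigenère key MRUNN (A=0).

RNDSJWPPNRBEAVBU

Repeat the key across the ciphertext: MRUNNMRUNNMRUNNM
D(3)−M(12): -9≡17 → R
E(4)−R(17): -13≡13 → N
X(23)−U(20): 3 → D
F(5)−N(13): -8≡18 → S
W(22)−N(13): 9 → J
I(8)−M(12): -4≡22 → W
G(6)−R(17): -11≡15 → P
J(9)−U(20): -11≡15 → P
A(0)−N(13): -13≡13 → N
E(4)−N(13): -9≡17 → R
N(13)−M(12): 1 → B
V(21)−R(17): 4 → E
U(20)−U(20): 0 → A
I(8)−N(13): -5≡21 → V
O(14)−N(13): 1 → B
G(6)−M(12): -6≡20 → U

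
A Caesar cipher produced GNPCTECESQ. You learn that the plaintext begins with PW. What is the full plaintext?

From the crib: G(6)−P(15)=-9≡17, so the shift is 17.
Subtract 17 from each ciphertext letter:
G(6): 6−17=-11≡15 → P
N(13): 13−17=-4≡22 → W
P(15): 15−17=-2≡24 → Y
C(2): 2−17=-15≡11 → L
T(19): 19−17=2 → C
E(4): 4−17=-13≡13 → N
C(2): 2−17=-15≡11 → L
E(4): 4−17=-13≡13 → N
S(18): 18−17=1 → B
Q(16): 16−17=-1≡25 → Z

PWYLCNLNBZ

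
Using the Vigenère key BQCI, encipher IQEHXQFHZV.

Repeat the key across the message: BQCIBQCIBQ
I(8)+B(1): 9 → J
Q(16)+Q(16): 32≡6 → G
E(4)+C(2): 6 → G
H(7)+I(8): 15 → P
X(23)+B(1): 24 → Y
Q(16)+Q(16): 32≡6 → G
F(5)+C(2): 7 → H
H(7)+I(8): 15 → P
Z(25)+B(1): 26≡0 → A
V(21)+Q(16): 37≡11 → L

JGGPYGHPAL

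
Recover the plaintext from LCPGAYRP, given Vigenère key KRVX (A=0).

BLUJQHWS

Repeat the key across the ciphertext: KRVXKRVX
L(11)−K(10): 1 → B
C(2)−R(17): -15≡11 → L
P(15)−V(21): -6≡20 → U
G(6)−X(23): -17≡9 → J
A(0)−K(10): -10≡16 → Q
Y(24)−R(17): 7 → H
R(17)−V(21): -4≡22 → W
P(15)−X(23): -8≡18 → S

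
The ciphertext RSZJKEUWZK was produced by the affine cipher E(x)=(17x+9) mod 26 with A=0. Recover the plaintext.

CZEAXPTNEX

The inverse of 17 mod 26 is 23, since 17·23=391≡1. Apply D(y)=23·(y−9) mod 26:
R(17): 23·(17−9)=184≡2 → C
S(18): 23·(18−9)=207≡25 → Z
Z(25): 23·(25−9)=368≡4 → E
J(9): 23·(9−9)=0 → A
K(10): 23·(10−9)=23 → X
E(4): 23·(4−9)=-115≡15 → P
U(20): 23·(20−9)=253≡19 → T
W(22): 23·(22−9)=299≡13 → N
Z(25): 23·(25−9)=368≡4 → E
K(10): 23·(10−9)=23 → X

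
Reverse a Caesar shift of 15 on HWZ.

SHK

H(7): 7−15=-8≡18 → S
W(22): 22−15=7 → H
Z(25): 25−15=10 → K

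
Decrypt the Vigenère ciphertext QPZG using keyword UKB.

Repeat the key across the ciphertext: UKBU
Q(16)−U(20): -4≡22 → W
P(15)−K(10): 5 → F
Z(25)−B(1): 24 → Y
G(6)−U(20): -14≡12 → M

WFYM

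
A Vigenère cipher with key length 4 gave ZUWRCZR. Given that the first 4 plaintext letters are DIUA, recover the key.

WMCR

Subtract each crib letter from the matching ciphertext letter (mod 26):
Z(25)−D(3)=22 → W
U(20)−I(8)=12 → M
W(22)−U(20)=2 → C
R(17)−A(0)=17 → R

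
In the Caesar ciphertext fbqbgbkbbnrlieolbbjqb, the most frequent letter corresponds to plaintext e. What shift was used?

The most frequent ciphertext letter is b (appears 8 times).
b is position 1; e is position 4.
Shift = -3≡23.

23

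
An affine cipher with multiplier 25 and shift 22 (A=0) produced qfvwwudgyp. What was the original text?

The inverse of 25 mod 26 is 25, since 25·25=625≡1. Apply D(y)=25·(y−22) mod 26:
q(16): 25·(16−22)=-150≡6 → g
f(5): 25·(5−22)=-425≡17 → r
v(21): 25·(21−22)=-25≡1 → b
w(22): 25·(22−22)=0 → a
w(22): 25·(22−22)=0 → a
u(20): 25·(20−22)=-50≡2 → c
d(3): 25·(3−22)=-475≡19 → t
g(6): 25·(6−22)=-400≡16 → q
y(24): 25·(24−22)=50≡24 → y
p(15): 25·(15−22)=-175≡7 → h

grbaactqyh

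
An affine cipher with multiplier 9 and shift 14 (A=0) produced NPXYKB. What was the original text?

XDBEON

The inverse of 9 mod 26 is 3, since 9·3=27≡1. Apply D(y)=3·(y−14) mod 26:
N(13): 3·(13−14)=-3≡23 → X
P(15): 3·(15−14)=3 → D
X(23): 3·(23−14)=27≡1 → B
Y(24): 3·(24−14)=30≡4 → E
K(10): 3·(10−14)=-12≡14 → O
B(1): 3·(1−14)=-39≡13 → N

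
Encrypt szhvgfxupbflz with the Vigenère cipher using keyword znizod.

rmpuuiwhxatoy

Repeat the key across the message: znizodznizodz
s(18)+z(25): 43≡17 → r
z(25)+n(13): 38≡12 → m
h(7)+i(8): 15 → p
v(21)+z(25): 46≡20 → u
g(6)+o(14): 20 → u
f(5)+d(3): 8 → i
x(23)+z(25): 48≡22 → w
u(20)+n(13): 33≡7 → h
p(15)+i(8): 23 → x
b(1)+z(25): 26≡0 → a
f(5)+o(14): 19 → t
l(11)+d(3): 14 → o
z(25)+z(25): 50≡24 → y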